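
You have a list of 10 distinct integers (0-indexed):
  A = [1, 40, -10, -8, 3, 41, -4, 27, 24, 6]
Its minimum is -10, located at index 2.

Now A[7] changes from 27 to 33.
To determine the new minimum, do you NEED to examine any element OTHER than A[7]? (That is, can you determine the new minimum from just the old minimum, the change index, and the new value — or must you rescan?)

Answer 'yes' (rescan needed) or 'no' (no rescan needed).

Answer: no

Derivation:
Old min = -10 at index 2
Change at index 7: 27 -> 33
Index 7 was NOT the min. New min = min(-10, 33). No rescan of other elements needed.
Needs rescan: no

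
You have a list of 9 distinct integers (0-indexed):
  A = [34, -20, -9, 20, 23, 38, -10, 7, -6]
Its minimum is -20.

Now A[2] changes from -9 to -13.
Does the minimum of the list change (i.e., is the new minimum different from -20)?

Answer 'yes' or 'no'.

Answer: no

Derivation:
Old min = -20
Change: A[2] -9 -> -13
Changed element was NOT the min; min changes only if -13 < -20.
New min = -20; changed? no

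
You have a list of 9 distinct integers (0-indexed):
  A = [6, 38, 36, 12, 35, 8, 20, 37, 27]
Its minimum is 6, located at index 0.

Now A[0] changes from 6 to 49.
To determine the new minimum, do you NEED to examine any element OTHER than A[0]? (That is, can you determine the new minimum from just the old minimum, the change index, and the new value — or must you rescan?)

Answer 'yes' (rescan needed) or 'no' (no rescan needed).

Old min = 6 at index 0
Change at index 0: 6 -> 49
Index 0 WAS the min and new value 49 > old min 6. Must rescan other elements to find the new min.
Needs rescan: yes

Answer: yes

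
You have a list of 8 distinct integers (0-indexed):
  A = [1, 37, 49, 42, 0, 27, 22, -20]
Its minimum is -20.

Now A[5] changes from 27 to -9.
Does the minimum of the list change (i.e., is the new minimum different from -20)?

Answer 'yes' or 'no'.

Old min = -20
Change: A[5] 27 -> -9
Changed element was NOT the min; min changes only if -9 < -20.
New min = -20; changed? no

Answer: no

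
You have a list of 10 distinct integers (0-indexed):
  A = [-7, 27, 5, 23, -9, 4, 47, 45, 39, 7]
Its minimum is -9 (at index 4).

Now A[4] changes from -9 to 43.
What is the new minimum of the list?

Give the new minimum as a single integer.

Old min = -9 (at index 4)
Change: A[4] -9 -> 43
Changed element WAS the min. Need to check: is 43 still <= all others?
  Min of remaining elements: -7
  New min = min(43, -7) = -7

Answer: -7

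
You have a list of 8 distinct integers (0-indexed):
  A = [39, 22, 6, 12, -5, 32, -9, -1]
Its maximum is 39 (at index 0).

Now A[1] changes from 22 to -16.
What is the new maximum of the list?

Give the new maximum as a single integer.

Answer: 39

Derivation:
Old max = 39 (at index 0)
Change: A[1] 22 -> -16
Changed element was NOT the old max.
  New max = max(old_max, new_val) = max(39, -16) = 39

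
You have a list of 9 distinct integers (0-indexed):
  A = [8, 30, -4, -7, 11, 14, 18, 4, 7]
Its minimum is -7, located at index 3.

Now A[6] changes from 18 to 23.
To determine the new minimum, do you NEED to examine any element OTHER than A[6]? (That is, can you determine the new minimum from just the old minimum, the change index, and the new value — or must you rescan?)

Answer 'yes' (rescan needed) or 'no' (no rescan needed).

Answer: no

Derivation:
Old min = -7 at index 3
Change at index 6: 18 -> 23
Index 6 was NOT the min. New min = min(-7, 23). No rescan of other elements needed.
Needs rescan: no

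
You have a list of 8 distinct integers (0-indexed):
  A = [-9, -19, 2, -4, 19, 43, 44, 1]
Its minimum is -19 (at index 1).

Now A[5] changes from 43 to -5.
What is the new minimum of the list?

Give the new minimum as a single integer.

Answer: -19

Derivation:
Old min = -19 (at index 1)
Change: A[5] 43 -> -5
Changed element was NOT the old min.
  New min = min(old_min, new_val) = min(-19, -5) = -19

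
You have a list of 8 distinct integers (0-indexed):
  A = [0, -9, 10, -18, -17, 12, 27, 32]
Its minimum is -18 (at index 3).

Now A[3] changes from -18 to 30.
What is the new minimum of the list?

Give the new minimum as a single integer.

Answer: -17

Derivation:
Old min = -18 (at index 3)
Change: A[3] -18 -> 30
Changed element WAS the min. Need to check: is 30 still <= all others?
  Min of remaining elements: -17
  New min = min(30, -17) = -17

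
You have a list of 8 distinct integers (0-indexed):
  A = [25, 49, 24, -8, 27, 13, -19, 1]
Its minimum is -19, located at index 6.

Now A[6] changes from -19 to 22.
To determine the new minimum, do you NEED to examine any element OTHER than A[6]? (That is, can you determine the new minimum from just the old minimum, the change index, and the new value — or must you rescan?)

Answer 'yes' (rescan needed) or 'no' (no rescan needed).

Old min = -19 at index 6
Change at index 6: -19 -> 22
Index 6 WAS the min and new value 22 > old min -19. Must rescan other elements to find the new min.
Needs rescan: yes

Answer: yes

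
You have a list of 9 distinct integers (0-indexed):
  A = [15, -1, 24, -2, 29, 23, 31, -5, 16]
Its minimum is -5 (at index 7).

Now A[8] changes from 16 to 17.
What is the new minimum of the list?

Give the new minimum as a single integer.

Answer: -5

Derivation:
Old min = -5 (at index 7)
Change: A[8] 16 -> 17
Changed element was NOT the old min.
  New min = min(old_min, new_val) = min(-5, 17) = -5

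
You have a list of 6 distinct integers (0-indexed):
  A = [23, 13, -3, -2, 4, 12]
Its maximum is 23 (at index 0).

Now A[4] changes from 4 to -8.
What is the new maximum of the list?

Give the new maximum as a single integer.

Old max = 23 (at index 0)
Change: A[4] 4 -> -8
Changed element was NOT the old max.
  New max = max(old_max, new_val) = max(23, -8) = 23

Answer: 23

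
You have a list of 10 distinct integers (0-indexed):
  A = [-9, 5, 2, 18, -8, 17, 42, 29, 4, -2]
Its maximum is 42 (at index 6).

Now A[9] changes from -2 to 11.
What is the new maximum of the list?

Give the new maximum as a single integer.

Old max = 42 (at index 6)
Change: A[9] -2 -> 11
Changed element was NOT the old max.
  New max = max(old_max, new_val) = max(42, 11) = 42

Answer: 42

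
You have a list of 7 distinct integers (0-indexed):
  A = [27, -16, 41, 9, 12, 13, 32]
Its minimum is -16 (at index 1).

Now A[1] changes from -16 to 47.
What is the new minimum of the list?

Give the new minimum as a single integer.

Answer: 9

Derivation:
Old min = -16 (at index 1)
Change: A[1] -16 -> 47
Changed element WAS the min. Need to check: is 47 still <= all others?
  Min of remaining elements: 9
  New min = min(47, 9) = 9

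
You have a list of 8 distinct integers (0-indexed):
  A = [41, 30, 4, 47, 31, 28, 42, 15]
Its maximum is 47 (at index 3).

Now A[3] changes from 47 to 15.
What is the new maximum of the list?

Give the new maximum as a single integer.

Old max = 47 (at index 3)
Change: A[3] 47 -> 15
Changed element WAS the max -> may need rescan.
  Max of remaining elements: 42
  New max = max(15, 42) = 42

Answer: 42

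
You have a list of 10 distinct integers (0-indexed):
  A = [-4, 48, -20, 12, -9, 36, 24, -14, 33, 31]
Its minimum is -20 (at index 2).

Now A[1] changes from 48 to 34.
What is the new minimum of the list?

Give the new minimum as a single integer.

Answer: -20

Derivation:
Old min = -20 (at index 2)
Change: A[1] 48 -> 34
Changed element was NOT the old min.
  New min = min(old_min, new_val) = min(-20, 34) = -20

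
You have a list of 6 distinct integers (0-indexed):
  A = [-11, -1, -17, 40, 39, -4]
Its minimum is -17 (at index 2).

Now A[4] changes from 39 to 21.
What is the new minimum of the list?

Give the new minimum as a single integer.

Old min = -17 (at index 2)
Change: A[4] 39 -> 21
Changed element was NOT the old min.
  New min = min(old_min, new_val) = min(-17, 21) = -17

Answer: -17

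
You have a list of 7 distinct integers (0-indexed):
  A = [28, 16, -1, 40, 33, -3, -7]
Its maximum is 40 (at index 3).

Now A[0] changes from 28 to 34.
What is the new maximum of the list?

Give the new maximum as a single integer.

Answer: 40

Derivation:
Old max = 40 (at index 3)
Change: A[0] 28 -> 34
Changed element was NOT the old max.
  New max = max(old_max, new_val) = max(40, 34) = 40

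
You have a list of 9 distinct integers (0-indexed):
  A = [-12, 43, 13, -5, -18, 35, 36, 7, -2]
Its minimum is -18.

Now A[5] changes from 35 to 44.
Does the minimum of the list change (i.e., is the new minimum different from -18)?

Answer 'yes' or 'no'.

Answer: no

Derivation:
Old min = -18
Change: A[5] 35 -> 44
Changed element was NOT the min; min changes only if 44 < -18.
New min = -18; changed? no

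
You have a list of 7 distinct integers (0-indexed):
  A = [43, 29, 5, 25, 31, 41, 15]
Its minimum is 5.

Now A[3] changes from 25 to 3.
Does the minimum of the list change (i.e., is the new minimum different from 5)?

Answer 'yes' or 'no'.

Answer: yes

Derivation:
Old min = 5
Change: A[3] 25 -> 3
Changed element was NOT the min; min changes only if 3 < 5.
New min = 3; changed? yes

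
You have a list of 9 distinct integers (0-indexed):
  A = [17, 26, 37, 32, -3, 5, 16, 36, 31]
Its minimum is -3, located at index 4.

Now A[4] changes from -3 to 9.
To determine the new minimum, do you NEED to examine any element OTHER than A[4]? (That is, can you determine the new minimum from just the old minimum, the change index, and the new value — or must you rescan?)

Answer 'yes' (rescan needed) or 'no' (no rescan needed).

Answer: yes

Derivation:
Old min = -3 at index 4
Change at index 4: -3 -> 9
Index 4 WAS the min and new value 9 > old min -3. Must rescan other elements to find the new min.
Needs rescan: yes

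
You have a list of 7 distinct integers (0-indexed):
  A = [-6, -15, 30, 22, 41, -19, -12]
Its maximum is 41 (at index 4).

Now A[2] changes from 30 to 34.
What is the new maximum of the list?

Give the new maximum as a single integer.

Old max = 41 (at index 4)
Change: A[2] 30 -> 34
Changed element was NOT the old max.
  New max = max(old_max, new_val) = max(41, 34) = 41

Answer: 41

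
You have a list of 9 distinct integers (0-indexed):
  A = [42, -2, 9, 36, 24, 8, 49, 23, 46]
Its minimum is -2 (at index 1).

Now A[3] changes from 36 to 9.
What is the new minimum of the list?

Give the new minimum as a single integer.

Answer: -2

Derivation:
Old min = -2 (at index 1)
Change: A[3] 36 -> 9
Changed element was NOT the old min.
  New min = min(old_min, new_val) = min(-2, 9) = -2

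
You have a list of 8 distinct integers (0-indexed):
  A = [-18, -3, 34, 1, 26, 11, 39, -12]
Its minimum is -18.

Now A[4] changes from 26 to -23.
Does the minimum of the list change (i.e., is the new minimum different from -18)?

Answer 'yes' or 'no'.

Old min = -18
Change: A[4] 26 -> -23
Changed element was NOT the min; min changes only if -23 < -18.
New min = -23; changed? yes

Answer: yes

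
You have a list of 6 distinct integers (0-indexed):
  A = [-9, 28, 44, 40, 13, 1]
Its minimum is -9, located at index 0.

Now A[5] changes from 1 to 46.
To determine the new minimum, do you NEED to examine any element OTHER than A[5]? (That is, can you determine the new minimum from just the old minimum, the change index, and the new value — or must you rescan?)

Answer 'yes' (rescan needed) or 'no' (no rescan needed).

Answer: no

Derivation:
Old min = -9 at index 0
Change at index 5: 1 -> 46
Index 5 was NOT the min. New min = min(-9, 46). No rescan of other elements needed.
Needs rescan: no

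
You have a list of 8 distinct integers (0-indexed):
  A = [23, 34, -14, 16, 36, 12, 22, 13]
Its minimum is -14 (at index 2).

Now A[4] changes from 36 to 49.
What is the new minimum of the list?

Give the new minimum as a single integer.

Old min = -14 (at index 2)
Change: A[4] 36 -> 49
Changed element was NOT the old min.
  New min = min(old_min, new_val) = min(-14, 49) = -14

Answer: -14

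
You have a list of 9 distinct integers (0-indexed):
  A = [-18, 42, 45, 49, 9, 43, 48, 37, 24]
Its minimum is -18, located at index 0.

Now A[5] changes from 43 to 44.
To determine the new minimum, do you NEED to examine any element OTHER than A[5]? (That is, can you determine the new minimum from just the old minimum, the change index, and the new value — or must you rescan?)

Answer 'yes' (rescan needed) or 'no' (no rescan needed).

Answer: no

Derivation:
Old min = -18 at index 0
Change at index 5: 43 -> 44
Index 5 was NOT the min. New min = min(-18, 44). No rescan of other elements needed.
Needs rescan: no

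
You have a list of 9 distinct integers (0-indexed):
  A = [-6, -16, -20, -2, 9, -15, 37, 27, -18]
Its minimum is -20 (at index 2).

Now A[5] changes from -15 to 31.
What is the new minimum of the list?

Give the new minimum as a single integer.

Answer: -20

Derivation:
Old min = -20 (at index 2)
Change: A[5] -15 -> 31
Changed element was NOT the old min.
  New min = min(old_min, new_val) = min(-20, 31) = -20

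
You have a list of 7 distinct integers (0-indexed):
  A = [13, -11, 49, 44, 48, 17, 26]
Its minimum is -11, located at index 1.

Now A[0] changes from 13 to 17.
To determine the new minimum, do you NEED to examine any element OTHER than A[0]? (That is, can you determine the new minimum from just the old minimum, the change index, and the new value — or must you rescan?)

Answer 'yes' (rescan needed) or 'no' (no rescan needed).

Old min = -11 at index 1
Change at index 0: 13 -> 17
Index 0 was NOT the min. New min = min(-11, 17). No rescan of other elements needed.
Needs rescan: no

Answer: no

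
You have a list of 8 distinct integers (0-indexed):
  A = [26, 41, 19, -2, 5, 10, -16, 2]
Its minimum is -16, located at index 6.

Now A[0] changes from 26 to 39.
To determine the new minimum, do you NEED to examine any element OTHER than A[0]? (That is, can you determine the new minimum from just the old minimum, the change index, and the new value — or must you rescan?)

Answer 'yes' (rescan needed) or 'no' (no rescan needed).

Old min = -16 at index 6
Change at index 0: 26 -> 39
Index 0 was NOT the min. New min = min(-16, 39). No rescan of other elements needed.
Needs rescan: no

Answer: no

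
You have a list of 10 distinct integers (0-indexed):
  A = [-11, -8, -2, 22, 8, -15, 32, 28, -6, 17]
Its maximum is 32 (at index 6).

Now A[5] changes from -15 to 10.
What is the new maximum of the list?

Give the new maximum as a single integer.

Old max = 32 (at index 6)
Change: A[5] -15 -> 10
Changed element was NOT the old max.
  New max = max(old_max, new_val) = max(32, 10) = 32

Answer: 32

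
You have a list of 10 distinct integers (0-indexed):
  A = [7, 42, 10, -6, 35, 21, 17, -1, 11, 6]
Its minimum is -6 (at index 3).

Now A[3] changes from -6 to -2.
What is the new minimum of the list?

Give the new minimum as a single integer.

Answer: -2

Derivation:
Old min = -6 (at index 3)
Change: A[3] -6 -> -2
Changed element WAS the min. Need to check: is -2 still <= all others?
  Min of remaining elements: -1
  New min = min(-2, -1) = -2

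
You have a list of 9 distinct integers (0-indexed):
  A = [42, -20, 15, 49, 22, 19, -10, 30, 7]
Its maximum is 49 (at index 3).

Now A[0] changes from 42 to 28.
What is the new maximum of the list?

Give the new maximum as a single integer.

Answer: 49

Derivation:
Old max = 49 (at index 3)
Change: A[0] 42 -> 28
Changed element was NOT the old max.
  New max = max(old_max, new_val) = max(49, 28) = 49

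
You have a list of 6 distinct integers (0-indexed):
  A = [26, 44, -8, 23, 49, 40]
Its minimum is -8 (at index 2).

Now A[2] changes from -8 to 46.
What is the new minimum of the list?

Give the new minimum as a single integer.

Old min = -8 (at index 2)
Change: A[2] -8 -> 46
Changed element WAS the min. Need to check: is 46 still <= all others?
  Min of remaining elements: 23
  New min = min(46, 23) = 23

Answer: 23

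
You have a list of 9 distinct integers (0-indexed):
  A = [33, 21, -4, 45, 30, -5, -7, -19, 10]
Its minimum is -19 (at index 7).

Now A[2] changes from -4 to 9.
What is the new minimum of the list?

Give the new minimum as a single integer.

Old min = -19 (at index 7)
Change: A[2] -4 -> 9
Changed element was NOT the old min.
  New min = min(old_min, new_val) = min(-19, 9) = -19

Answer: -19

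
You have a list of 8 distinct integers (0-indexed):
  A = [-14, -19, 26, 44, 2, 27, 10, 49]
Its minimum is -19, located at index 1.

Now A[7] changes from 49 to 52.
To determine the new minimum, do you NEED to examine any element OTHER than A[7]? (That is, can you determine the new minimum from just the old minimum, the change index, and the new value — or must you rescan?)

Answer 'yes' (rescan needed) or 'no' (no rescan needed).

Answer: no

Derivation:
Old min = -19 at index 1
Change at index 7: 49 -> 52
Index 7 was NOT the min. New min = min(-19, 52). No rescan of other elements needed.
Needs rescan: no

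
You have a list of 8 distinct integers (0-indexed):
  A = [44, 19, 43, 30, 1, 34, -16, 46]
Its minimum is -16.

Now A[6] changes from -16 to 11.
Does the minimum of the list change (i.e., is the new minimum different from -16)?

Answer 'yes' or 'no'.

Answer: yes

Derivation:
Old min = -16
Change: A[6] -16 -> 11
Changed element was the min; new min must be rechecked.
New min = 1; changed? yes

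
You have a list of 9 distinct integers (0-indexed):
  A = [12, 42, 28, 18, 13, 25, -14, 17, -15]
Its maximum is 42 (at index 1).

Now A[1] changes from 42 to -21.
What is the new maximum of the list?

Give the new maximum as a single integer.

Old max = 42 (at index 1)
Change: A[1] 42 -> -21
Changed element WAS the max -> may need rescan.
  Max of remaining elements: 28
  New max = max(-21, 28) = 28

Answer: 28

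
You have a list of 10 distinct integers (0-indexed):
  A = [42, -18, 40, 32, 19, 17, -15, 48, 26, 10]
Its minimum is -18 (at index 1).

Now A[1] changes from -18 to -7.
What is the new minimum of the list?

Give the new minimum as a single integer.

Old min = -18 (at index 1)
Change: A[1] -18 -> -7
Changed element WAS the min. Need to check: is -7 still <= all others?
  Min of remaining elements: -15
  New min = min(-7, -15) = -15

Answer: -15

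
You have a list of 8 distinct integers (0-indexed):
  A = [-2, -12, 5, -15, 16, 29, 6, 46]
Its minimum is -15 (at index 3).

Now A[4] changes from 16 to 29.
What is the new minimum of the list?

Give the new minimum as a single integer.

Old min = -15 (at index 3)
Change: A[4] 16 -> 29
Changed element was NOT the old min.
  New min = min(old_min, new_val) = min(-15, 29) = -15

Answer: -15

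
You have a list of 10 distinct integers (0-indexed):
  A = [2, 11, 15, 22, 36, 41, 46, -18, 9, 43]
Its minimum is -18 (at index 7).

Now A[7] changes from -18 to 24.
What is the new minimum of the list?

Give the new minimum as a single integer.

Answer: 2

Derivation:
Old min = -18 (at index 7)
Change: A[7] -18 -> 24
Changed element WAS the min. Need to check: is 24 still <= all others?
  Min of remaining elements: 2
  New min = min(24, 2) = 2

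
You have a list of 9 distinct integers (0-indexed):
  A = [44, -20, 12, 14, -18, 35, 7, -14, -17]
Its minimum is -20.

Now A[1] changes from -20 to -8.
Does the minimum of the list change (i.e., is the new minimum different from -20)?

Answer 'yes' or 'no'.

Old min = -20
Change: A[1] -20 -> -8
Changed element was the min; new min must be rechecked.
New min = -18; changed? yes

Answer: yes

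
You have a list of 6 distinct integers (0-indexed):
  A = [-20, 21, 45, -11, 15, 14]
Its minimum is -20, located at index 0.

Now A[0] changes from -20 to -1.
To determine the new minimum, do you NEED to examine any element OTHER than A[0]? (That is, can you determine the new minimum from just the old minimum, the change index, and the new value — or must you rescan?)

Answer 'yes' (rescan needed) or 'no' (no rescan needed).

Answer: yes

Derivation:
Old min = -20 at index 0
Change at index 0: -20 -> -1
Index 0 WAS the min and new value -1 > old min -20. Must rescan other elements to find the new min.
Needs rescan: yes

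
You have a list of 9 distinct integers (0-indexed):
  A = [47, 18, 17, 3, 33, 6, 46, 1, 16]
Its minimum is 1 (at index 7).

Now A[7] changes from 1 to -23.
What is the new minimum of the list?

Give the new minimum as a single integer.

Answer: -23

Derivation:
Old min = 1 (at index 7)
Change: A[7] 1 -> -23
Changed element WAS the min. Need to check: is -23 still <= all others?
  Min of remaining elements: 3
  New min = min(-23, 3) = -23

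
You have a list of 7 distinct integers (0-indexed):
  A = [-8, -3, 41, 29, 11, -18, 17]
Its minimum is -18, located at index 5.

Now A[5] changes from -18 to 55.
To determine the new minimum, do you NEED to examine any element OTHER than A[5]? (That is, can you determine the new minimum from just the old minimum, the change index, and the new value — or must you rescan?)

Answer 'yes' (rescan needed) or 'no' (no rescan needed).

Answer: yes

Derivation:
Old min = -18 at index 5
Change at index 5: -18 -> 55
Index 5 WAS the min and new value 55 > old min -18. Must rescan other elements to find the new min.
Needs rescan: yes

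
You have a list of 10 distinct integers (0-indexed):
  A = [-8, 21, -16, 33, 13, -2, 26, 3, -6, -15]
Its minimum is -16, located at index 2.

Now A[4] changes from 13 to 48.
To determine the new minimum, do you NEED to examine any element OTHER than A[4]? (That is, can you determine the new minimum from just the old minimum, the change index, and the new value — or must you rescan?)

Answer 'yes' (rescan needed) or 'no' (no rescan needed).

Answer: no

Derivation:
Old min = -16 at index 2
Change at index 4: 13 -> 48
Index 4 was NOT the min. New min = min(-16, 48). No rescan of other elements needed.
Needs rescan: no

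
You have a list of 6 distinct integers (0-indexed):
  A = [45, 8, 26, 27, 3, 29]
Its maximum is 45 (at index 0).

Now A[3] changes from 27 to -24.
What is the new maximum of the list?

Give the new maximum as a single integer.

Answer: 45

Derivation:
Old max = 45 (at index 0)
Change: A[3] 27 -> -24
Changed element was NOT the old max.
  New max = max(old_max, new_val) = max(45, -24) = 45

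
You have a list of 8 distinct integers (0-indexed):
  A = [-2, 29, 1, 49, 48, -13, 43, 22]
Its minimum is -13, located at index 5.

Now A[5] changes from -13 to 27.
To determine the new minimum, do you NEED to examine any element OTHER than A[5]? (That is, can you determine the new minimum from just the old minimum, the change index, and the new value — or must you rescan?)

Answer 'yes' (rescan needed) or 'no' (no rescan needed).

Old min = -13 at index 5
Change at index 5: -13 -> 27
Index 5 WAS the min and new value 27 > old min -13. Must rescan other elements to find the new min.
Needs rescan: yes

Answer: yes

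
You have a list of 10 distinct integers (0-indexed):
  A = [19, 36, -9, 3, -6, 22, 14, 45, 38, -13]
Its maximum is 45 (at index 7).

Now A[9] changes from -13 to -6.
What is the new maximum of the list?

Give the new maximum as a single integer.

Old max = 45 (at index 7)
Change: A[9] -13 -> -6
Changed element was NOT the old max.
  New max = max(old_max, new_val) = max(45, -6) = 45

Answer: 45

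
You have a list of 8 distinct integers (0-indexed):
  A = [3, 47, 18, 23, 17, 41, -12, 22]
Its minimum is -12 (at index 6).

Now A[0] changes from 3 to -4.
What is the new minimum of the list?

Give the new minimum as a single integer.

Old min = -12 (at index 6)
Change: A[0] 3 -> -4
Changed element was NOT the old min.
  New min = min(old_min, new_val) = min(-12, -4) = -12

Answer: -12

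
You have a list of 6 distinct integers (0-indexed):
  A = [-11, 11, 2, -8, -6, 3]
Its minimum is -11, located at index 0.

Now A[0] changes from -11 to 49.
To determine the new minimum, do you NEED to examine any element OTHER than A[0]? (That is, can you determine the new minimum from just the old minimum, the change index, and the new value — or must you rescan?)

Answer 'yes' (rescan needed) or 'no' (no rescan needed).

Old min = -11 at index 0
Change at index 0: -11 -> 49
Index 0 WAS the min and new value 49 > old min -11. Must rescan other elements to find the new min.
Needs rescan: yes

Answer: yes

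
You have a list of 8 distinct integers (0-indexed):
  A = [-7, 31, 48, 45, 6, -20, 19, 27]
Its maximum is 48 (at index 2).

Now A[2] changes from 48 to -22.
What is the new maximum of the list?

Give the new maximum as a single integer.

Answer: 45

Derivation:
Old max = 48 (at index 2)
Change: A[2] 48 -> -22
Changed element WAS the max -> may need rescan.
  Max of remaining elements: 45
  New max = max(-22, 45) = 45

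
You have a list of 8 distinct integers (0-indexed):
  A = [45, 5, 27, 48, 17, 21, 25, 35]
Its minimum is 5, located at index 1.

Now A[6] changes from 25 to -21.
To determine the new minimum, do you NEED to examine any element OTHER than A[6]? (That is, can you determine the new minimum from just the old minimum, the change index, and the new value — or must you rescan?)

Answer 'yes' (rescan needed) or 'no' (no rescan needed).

Answer: no

Derivation:
Old min = 5 at index 1
Change at index 6: 25 -> -21
Index 6 was NOT the min. New min = min(5, -21). No rescan of other elements needed.
Needs rescan: no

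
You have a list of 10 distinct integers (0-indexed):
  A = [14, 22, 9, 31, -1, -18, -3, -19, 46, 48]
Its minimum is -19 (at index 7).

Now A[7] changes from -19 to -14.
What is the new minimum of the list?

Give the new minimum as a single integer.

Old min = -19 (at index 7)
Change: A[7] -19 -> -14
Changed element WAS the min. Need to check: is -14 still <= all others?
  Min of remaining elements: -18
  New min = min(-14, -18) = -18

Answer: -18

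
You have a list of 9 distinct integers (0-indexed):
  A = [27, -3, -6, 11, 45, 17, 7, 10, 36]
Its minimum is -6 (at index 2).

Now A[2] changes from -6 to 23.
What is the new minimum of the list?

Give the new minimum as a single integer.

Answer: -3

Derivation:
Old min = -6 (at index 2)
Change: A[2] -6 -> 23
Changed element WAS the min. Need to check: is 23 still <= all others?
  Min of remaining elements: -3
  New min = min(23, -3) = -3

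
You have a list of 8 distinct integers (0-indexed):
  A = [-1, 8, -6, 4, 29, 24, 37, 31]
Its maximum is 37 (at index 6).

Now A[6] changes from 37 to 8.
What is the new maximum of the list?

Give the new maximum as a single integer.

Old max = 37 (at index 6)
Change: A[6] 37 -> 8
Changed element WAS the max -> may need rescan.
  Max of remaining elements: 31
  New max = max(8, 31) = 31

Answer: 31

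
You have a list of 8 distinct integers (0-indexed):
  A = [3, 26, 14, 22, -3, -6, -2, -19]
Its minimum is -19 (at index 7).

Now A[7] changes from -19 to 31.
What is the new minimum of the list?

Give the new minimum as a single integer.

Old min = -19 (at index 7)
Change: A[7] -19 -> 31
Changed element WAS the min. Need to check: is 31 still <= all others?
  Min of remaining elements: -6
  New min = min(31, -6) = -6

Answer: -6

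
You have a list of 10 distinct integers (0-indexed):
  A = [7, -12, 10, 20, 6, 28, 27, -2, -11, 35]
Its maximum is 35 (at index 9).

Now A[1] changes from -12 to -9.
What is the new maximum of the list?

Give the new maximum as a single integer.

Answer: 35

Derivation:
Old max = 35 (at index 9)
Change: A[1] -12 -> -9
Changed element was NOT the old max.
  New max = max(old_max, new_val) = max(35, -9) = 35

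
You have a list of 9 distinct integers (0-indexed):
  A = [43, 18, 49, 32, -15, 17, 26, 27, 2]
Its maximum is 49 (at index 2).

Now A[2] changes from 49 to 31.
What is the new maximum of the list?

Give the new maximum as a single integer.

Old max = 49 (at index 2)
Change: A[2] 49 -> 31
Changed element WAS the max -> may need rescan.
  Max of remaining elements: 43
  New max = max(31, 43) = 43

Answer: 43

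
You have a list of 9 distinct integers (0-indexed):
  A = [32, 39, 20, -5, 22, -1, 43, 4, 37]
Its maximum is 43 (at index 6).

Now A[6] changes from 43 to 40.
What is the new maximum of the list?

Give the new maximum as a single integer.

Old max = 43 (at index 6)
Change: A[6] 43 -> 40
Changed element WAS the max -> may need rescan.
  Max of remaining elements: 39
  New max = max(40, 39) = 40

Answer: 40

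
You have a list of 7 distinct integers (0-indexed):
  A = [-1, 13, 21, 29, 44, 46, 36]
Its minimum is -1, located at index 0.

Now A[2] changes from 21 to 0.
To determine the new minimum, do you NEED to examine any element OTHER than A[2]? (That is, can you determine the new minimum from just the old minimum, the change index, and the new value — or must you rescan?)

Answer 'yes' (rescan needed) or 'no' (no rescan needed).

Old min = -1 at index 0
Change at index 2: 21 -> 0
Index 2 was NOT the min. New min = min(-1, 0). No rescan of other elements needed.
Needs rescan: no

Answer: no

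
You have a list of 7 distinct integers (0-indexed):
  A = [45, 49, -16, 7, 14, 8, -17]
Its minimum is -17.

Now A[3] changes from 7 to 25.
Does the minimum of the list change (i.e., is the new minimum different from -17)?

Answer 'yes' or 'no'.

Old min = -17
Change: A[3] 7 -> 25
Changed element was NOT the min; min changes only if 25 < -17.
New min = -17; changed? no

Answer: no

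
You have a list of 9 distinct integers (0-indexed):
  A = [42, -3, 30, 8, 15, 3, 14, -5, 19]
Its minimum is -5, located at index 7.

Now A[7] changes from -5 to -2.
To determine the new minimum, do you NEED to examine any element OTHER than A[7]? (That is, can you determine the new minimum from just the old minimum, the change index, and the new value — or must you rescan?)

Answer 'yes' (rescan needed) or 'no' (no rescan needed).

Answer: yes

Derivation:
Old min = -5 at index 7
Change at index 7: -5 -> -2
Index 7 WAS the min and new value -2 > old min -5. Must rescan other elements to find the new min.
Needs rescan: yes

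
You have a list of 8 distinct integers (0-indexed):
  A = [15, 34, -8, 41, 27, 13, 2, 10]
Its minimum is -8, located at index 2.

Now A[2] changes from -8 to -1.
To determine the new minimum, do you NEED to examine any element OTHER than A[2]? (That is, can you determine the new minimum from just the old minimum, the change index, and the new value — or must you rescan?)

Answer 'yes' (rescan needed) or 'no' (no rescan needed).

Answer: yes

Derivation:
Old min = -8 at index 2
Change at index 2: -8 -> -1
Index 2 WAS the min and new value -1 > old min -8. Must rescan other elements to find the new min.
Needs rescan: yes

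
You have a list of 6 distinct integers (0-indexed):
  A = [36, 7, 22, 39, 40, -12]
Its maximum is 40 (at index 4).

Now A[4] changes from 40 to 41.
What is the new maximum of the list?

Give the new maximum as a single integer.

Answer: 41

Derivation:
Old max = 40 (at index 4)
Change: A[4] 40 -> 41
Changed element WAS the max -> may need rescan.
  Max of remaining elements: 39
  New max = max(41, 39) = 41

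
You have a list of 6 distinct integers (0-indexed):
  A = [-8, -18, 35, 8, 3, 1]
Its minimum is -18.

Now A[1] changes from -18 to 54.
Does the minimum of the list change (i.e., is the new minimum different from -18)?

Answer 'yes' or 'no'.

Old min = -18
Change: A[1] -18 -> 54
Changed element was the min; new min must be rechecked.
New min = -8; changed? yes

Answer: yes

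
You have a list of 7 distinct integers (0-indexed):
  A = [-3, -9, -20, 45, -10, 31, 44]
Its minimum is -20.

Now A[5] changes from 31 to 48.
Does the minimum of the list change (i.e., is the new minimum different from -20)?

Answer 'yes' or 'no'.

Old min = -20
Change: A[5] 31 -> 48
Changed element was NOT the min; min changes only if 48 < -20.
New min = -20; changed? no

Answer: no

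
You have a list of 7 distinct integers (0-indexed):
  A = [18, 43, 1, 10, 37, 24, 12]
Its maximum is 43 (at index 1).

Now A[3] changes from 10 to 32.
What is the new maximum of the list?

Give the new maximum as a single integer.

Answer: 43

Derivation:
Old max = 43 (at index 1)
Change: A[3] 10 -> 32
Changed element was NOT the old max.
  New max = max(old_max, new_val) = max(43, 32) = 43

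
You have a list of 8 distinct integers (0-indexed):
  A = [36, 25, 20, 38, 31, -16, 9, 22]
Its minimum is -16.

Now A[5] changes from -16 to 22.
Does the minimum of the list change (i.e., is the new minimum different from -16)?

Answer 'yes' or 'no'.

Answer: yes

Derivation:
Old min = -16
Change: A[5] -16 -> 22
Changed element was the min; new min must be rechecked.
New min = 9; changed? yes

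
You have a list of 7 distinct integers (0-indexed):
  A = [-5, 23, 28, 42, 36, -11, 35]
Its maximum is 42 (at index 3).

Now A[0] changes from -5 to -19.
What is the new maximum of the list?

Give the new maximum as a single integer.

Answer: 42

Derivation:
Old max = 42 (at index 3)
Change: A[0] -5 -> -19
Changed element was NOT the old max.
  New max = max(old_max, new_val) = max(42, -19) = 42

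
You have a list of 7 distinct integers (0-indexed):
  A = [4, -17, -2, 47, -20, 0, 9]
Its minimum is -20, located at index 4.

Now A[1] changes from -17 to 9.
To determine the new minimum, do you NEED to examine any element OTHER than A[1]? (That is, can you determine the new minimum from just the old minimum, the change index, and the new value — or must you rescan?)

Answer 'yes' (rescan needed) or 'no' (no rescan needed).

Old min = -20 at index 4
Change at index 1: -17 -> 9
Index 1 was NOT the min. New min = min(-20, 9). No rescan of other elements needed.
Needs rescan: no

Answer: no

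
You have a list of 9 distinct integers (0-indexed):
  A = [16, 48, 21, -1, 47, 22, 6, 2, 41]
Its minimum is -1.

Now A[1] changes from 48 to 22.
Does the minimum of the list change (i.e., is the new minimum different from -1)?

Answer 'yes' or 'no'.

Answer: no

Derivation:
Old min = -1
Change: A[1] 48 -> 22
Changed element was NOT the min; min changes only if 22 < -1.
New min = -1; changed? no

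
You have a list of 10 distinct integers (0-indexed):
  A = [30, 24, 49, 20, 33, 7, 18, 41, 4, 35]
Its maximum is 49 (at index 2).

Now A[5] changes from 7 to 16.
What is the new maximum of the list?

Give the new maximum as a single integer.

Answer: 49

Derivation:
Old max = 49 (at index 2)
Change: A[5] 7 -> 16
Changed element was NOT the old max.
  New max = max(old_max, new_val) = max(49, 16) = 49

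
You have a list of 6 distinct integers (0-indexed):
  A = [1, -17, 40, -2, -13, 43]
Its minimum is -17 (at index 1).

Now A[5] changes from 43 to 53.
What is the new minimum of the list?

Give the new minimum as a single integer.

Answer: -17

Derivation:
Old min = -17 (at index 1)
Change: A[5] 43 -> 53
Changed element was NOT the old min.
  New min = min(old_min, new_val) = min(-17, 53) = -17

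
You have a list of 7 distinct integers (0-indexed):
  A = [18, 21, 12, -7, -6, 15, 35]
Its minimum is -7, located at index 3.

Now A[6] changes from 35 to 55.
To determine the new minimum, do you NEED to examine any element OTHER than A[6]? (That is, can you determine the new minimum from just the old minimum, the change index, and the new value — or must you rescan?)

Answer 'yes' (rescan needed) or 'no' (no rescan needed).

Old min = -7 at index 3
Change at index 6: 35 -> 55
Index 6 was NOT the min. New min = min(-7, 55). No rescan of other elements needed.
Needs rescan: no

Answer: no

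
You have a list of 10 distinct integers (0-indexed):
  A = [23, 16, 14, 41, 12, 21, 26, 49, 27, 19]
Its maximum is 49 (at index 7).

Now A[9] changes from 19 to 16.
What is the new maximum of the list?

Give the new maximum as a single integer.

Old max = 49 (at index 7)
Change: A[9] 19 -> 16
Changed element was NOT the old max.
  New max = max(old_max, new_val) = max(49, 16) = 49

Answer: 49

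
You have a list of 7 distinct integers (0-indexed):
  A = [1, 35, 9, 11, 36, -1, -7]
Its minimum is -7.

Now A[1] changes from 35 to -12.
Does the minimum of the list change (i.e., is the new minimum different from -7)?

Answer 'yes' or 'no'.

Old min = -7
Change: A[1] 35 -> -12
Changed element was NOT the min; min changes only if -12 < -7.
New min = -12; changed? yes

Answer: yes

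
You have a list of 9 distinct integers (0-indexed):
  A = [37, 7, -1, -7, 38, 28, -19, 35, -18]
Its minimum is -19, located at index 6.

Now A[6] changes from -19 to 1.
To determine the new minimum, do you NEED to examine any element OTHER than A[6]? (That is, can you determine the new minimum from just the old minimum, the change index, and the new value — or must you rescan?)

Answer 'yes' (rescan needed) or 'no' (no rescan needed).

Old min = -19 at index 6
Change at index 6: -19 -> 1
Index 6 WAS the min and new value 1 > old min -19. Must rescan other elements to find the new min.
Needs rescan: yes

Answer: yes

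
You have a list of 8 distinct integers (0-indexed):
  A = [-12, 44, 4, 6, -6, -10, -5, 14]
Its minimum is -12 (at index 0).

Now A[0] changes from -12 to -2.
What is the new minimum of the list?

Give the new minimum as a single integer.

Answer: -10

Derivation:
Old min = -12 (at index 0)
Change: A[0] -12 -> -2
Changed element WAS the min. Need to check: is -2 still <= all others?
  Min of remaining elements: -10
  New min = min(-2, -10) = -10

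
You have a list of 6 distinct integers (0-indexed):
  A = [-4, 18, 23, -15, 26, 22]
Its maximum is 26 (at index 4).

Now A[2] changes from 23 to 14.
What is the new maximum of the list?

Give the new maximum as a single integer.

Answer: 26

Derivation:
Old max = 26 (at index 4)
Change: A[2] 23 -> 14
Changed element was NOT the old max.
  New max = max(old_max, new_val) = max(26, 14) = 26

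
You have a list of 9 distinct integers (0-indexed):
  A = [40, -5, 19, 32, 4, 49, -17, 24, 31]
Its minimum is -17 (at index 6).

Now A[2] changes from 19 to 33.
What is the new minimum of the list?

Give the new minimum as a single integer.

Old min = -17 (at index 6)
Change: A[2] 19 -> 33
Changed element was NOT the old min.
  New min = min(old_min, new_val) = min(-17, 33) = -17

Answer: -17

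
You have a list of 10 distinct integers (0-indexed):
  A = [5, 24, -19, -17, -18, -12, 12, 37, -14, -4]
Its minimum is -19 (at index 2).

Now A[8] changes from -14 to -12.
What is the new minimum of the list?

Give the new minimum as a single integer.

Answer: -19

Derivation:
Old min = -19 (at index 2)
Change: A[8] -14 -> -12
Changed element was NOT the old min.
  New min = min(old_min, new_val) = min(-19, -12) = -19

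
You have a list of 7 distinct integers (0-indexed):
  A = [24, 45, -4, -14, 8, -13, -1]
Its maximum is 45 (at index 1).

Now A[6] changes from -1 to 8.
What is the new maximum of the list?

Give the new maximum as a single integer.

Answer: 45

Derivation:
Old max = 45 (at index 1)
Change: A[6] -1 -> 8
Changed element was NOT the old max.
  New max = max(old_max, new_val) = max(45, 8) = 45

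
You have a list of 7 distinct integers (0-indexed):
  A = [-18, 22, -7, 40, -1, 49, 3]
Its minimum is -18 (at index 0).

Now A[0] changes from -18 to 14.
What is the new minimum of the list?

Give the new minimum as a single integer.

Old min = -18 (at index 0)
Change: A[0] -18 -> 14
Changed element WAS the min. Need to check: is 14 still <= all others?
  Min of remaining elements: -7
  New min = min(14, -7) = -7

Answer: -7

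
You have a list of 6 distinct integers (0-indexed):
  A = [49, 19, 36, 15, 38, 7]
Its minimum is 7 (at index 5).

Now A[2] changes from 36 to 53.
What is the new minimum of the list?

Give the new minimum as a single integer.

Old min = 7 (at index 5)
Change: A[2] 36 -> 53
Changed element was NOT the old min.
  New min = min(old_min, new_val) = min(7, 53) = 7

Answer: 7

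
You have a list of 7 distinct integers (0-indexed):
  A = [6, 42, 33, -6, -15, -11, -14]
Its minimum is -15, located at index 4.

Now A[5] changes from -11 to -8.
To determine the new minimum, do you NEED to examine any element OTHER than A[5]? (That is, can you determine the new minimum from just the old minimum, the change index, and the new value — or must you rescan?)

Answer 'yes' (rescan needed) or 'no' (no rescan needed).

Answer: no

Derivation:
Old min = -15 at index 4
Change at index 5: -11 -> -8
Index 5 was NOT the min. New min = min(-15, -8). No rescan of other elements needed.
Needs rescan: no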